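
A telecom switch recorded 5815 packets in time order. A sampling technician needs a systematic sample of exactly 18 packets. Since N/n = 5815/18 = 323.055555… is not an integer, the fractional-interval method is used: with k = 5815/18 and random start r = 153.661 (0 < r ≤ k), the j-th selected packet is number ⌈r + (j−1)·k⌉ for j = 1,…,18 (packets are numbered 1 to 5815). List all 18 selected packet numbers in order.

j=1: r + 0k = 153.661 → ⌈·⌉ = 154
j=2: r + 1k = 476.716555… → ⌈·⌉ = 477
j=3: r + 2k = 799.772111… → ⌈·⌉ = 800
j=4: r + 3k = 1122.827666… → ⌈·⌉ = 1123
j=5: r + 4k = 1445.883222… → ⌈·⌉ = 1446
j=6: r + 5k = 1768.938777… → ⌈·⌉ = 1769
j=7: r + 6k = 2091.994333… → ⌈·⌉ = 2092
j=8: r + 7k = 2415.049888… → ⌈·⌉ = 2416
j=9: r + 8k = 2738.105444… → ⌈·⌉ = 2739
j=10: r + 9k = 3061.161 → ⌈·⌉ = 3062
j=11: r + 10k = 3384.216555… → ⌈·⌉ = 3385
j=12: r + 11k = 3707.272111… → ⌈·⌉ = 3708
j=13: r + 12k = 4030.327666… → ⌈·⌉ = 4031
j=14: r + 13k = 4353.383222… → ⌈·⌉ = 4354
j=15: r + 14k = 4676.438777… → ⌈·⌉ = 4677
j=16: r + 15k = 4999.494333… → ⌈·⌉ = 5000
j=17: r + 16k = 5322.549888… → ⌈·⌉ = 5323
j=18: r + 17k = 5645.605444… → ⌈·⌉ = 5646

154, 477, 800, 1123, 1446, 1769, 2092, 2416, 2739, 3062, 3385, 3708, 4031, 4354, 4677, 5000, 5323, 5646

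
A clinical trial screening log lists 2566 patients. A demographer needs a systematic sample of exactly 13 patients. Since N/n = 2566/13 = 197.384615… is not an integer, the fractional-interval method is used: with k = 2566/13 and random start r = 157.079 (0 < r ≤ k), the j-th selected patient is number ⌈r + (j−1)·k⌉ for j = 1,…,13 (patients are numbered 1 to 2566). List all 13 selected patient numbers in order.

j=1: r + 0k = 157.079 → ⌈·⌉ = 158
j=2: r + 1k = 354.463615… → ⌈·⌉ = 355
j=3: r + 2k = 551.848230… → ⌈·⌉ = 552
j=4: r + 3k = 749.232846… → ⌈·⌉ = 750
j=5: r + 4k = 946.617461… → ⌈·⌉ = 947
j=6: r + 5k = 1144.002076… → ⌈·⌉ = 1145
j=7: r + 6k = 1341.386692… → ⌈·⌉ = 1342
j=8: r + 7k = 1538.771307… → ⌈·⌉ = 1539
j=9: r + 8k = 1736.155923… → ⌈·⌉ = 1737
j=10: r + 9k = 1933.540538… → ⌈·⌉ = 1934
j=11: r + 10k = 2130.925153… → ⌈·⌉ = 2131
j=12: r + 11k = 2328.309769… → ⌈·⌉ = 2329
j=13: r + 12k = 2525.694384… → ⌈·⌉ = 2526

158, 355, 552, 750, 947, 1145, 1342, 1539, 1737, 1934, 2131, 2329, 2526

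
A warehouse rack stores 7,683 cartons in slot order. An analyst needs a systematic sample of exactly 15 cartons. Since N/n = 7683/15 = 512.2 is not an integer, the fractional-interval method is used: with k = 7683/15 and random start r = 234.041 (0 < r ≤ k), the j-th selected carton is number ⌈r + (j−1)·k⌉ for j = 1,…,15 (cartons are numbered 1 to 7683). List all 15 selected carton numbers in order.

235, 747, 1259, 1771, 2283, 2796, 3308, 3820, 4332, 4844, 5357, 5869, 6381, 6893, 7405

j=1: r + 0k = 234.041 → ⌈·⌉ = 235
j=2: r + 1k = 746.241 → ⌈·⌉ = 747
j=3: r + 2k = 1258.441 → ⌈·⌉ = 1259
j=4: r + 3k = 1770.641 → ⌈·⌉ = 1771
j=5: r + 4k = 2282.841 → ⌈·⌉ = 2283
j=6: r + 5k = 2795.041 → ⌈·⌉ = 2796
j=7: r + 6k = 3307.241 → ⌈·⌉ = 3308
j=8: r + 7k = 3819.441 → ⌈·⌉ = 3820
j=9: r + 8k = 4331.641 → ⌈·⌉ = 4332
j=10: r + 9k = 4843.841 → ⌈·⌉ = 4844
j=11: r + 10k = 5356.041 → ⌈·⌉ = 5357
j=12: r + 11k = 5868.241 → ⌈·⌉ = 5869
j=13: r + 12k = 6380.441 → ⌈·⌉ = 6381
j=14: r + 13k = 6892.641 → ⌈·⌉ = 6893
j=15: r + 14k = 7404.841 → ⌈·⌉ = 7405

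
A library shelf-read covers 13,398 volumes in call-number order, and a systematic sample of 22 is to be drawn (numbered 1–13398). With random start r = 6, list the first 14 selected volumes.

6, 615, 1224, 1833, 2442, 3051, 3660, 4269, 4878, 5487, 6096, 6705, 7314, 7923

k = N/n = 13398/22 = 609
volume 1: 6
volume 2: 6 + 609 = 615
volume 3: 615 + 609 = 1224
volume 4: 1224 + 609 = 1833
volume 5: 1833 + 609 = 2442
volume 6: 2442 + 609 = 3051
volume 7: 3051 + 609 = 3660
volume 8: 3660 + 609 = 4269
volume 9: 4269 + 609 = 4878
volume 10: 4878 + 609 = 5487
volume 11: 5487 + 609 = 6096
volume 12: 6096 + 609 = 6705
volume 13: 6705 + 609 = 7314
volume 14: 7314 + 609 = 7923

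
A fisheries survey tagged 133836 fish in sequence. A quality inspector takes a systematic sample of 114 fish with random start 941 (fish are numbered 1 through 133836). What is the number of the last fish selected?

k = 133836/114 = 1174
114th selection = r + (114−1)·k = 941 + 113×1174 = 941 + 132662 = 133603

133603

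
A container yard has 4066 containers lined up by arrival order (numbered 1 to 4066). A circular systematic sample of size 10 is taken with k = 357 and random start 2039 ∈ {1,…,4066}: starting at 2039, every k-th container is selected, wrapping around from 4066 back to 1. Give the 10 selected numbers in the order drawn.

Selection 1: 2039
Selection 2: 2039 + 357 = 2396
Selection 3: 2396 + 357 = 2753
Selection 4: 2753 + 357 = 3110
Selection 5: 3110 + 357 = 3467
Selection 6: 3467 + 357 = 3824
Selection 7: 3824 + 357 = 4181 → 4181 − 4066 = 115
Selection 8: 115 + 357 = 472
Selection 9: 472 + 357 = 829
Selection 10: 829 + 357 = 1186

2039, 2396, 2753, 3110, 3467, 3824, 115, 472, 829, 1186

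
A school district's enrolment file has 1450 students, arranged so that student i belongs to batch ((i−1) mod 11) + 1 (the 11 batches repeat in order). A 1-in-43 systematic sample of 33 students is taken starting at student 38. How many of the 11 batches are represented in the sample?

11

Consecutive selections differ by k = 43, so their batch numbers differ by 43 mod 11 = 10.
gcd(43, 11) = 1, so the sample visits 11/1 = 11 distinct residues mod 11.
Start 38 is batch 5; the batches hit are 1, 2, 3, 4, 5, 6, 7, 8, 9, 10, 11.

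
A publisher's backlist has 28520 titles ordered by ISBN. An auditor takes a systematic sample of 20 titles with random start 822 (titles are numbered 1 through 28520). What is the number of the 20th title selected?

27916

k = 28520/20 = 1426
20th selection = r + (20−1)·k = 822 + 19×1426 = 822 + 27094 = 27916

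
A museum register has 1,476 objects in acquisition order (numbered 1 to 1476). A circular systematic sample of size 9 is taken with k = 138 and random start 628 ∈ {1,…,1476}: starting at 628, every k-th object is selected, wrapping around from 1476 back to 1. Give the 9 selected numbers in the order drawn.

Selection 1: 628
Selection 2: 628 + 138 = 766
Selection 3: 766 + 138 = 904
Selection 4: 904 + 138 = 1042
Selection 5: 1042 + 138 = 1180
Selection 6: 1180 + 138 = 1318
Selection 7: 1318 + 138 = 1456
Selection 8: 1456 + 138 = 1594 → 1594 − 1476 = 118
Selection 9: 118 + 138 = 256

628, 766, 904, 1042, 1180, 1318, 1456, 118, 256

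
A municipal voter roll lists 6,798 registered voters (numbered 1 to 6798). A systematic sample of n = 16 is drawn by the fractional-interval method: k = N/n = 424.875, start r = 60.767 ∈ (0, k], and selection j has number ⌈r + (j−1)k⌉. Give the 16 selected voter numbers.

61, 486, 911, 1336, 1761, 2186, 2611, 3035, 3460, 3885, 4310, 4735, 5160, 5585, 6010, 6434

j=1: r + 0k = 60.767 → ⌈·⌉ = 61
j=2: r + 1k = 485.642 → ⌈·⌉ = 486
j=3: r + 2k = 910.517 → ⌈·⌉ = 911
j=4: r + 3k = 1335.392 → ⌈·⌉ = 1336
j=5: r + 4k = 1760.267 → ⌈·⌉ = 1761
j=6: r + 5k = 2185.142 → ⌈·⌉ = 2186
j=7: r + 6k = 2610.017 → ⌈·⌉ = 2611
j=8: r + 7k = 3034.892 → ⌈·⌉ = 3035
j=9: r + 8k = 3459.767 → ⌈·⌉ = 3460
j=10: r + 9k = 3884.642 → ⌈·⌉ = 3885
j=11: r + 10k = 4309.517 → ⌈·⌉ = 4310
j=12: r + 11k = 4734.392 → ⌈·⌉ = 4735
j=13: r + 12k = 5159.267 → ⌈·⌉ = 5160
j=14: r + 13k = 5584.142 → ⌈·⌉ = 5585
j=15: r + 14k = 6009.017 → ⌈·⌉ = 6010
j=16: r + 15k = 6433.892 → ⌈·⌉ = 6434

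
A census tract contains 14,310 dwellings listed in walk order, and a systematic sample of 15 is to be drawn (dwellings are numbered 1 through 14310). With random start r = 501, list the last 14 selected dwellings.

1455, 2409, 3363, 4317, 5271, 6225, 7179, 8133, 9087, 10041, 10995, 11949, 12903, 13857

k = N/n = 14310/15 = 954
2nd selection = 501 + 1×954 = 1455
3rd: 1455 + 954 = 2409
4th: 2409 + 954 = 3363
5th: 3363 + 954 = 4317
6th: 4317 + 954 = 5271
7th: 5271 + 954 = 6225
8th: 6225 + 954 = 7179
9th: 7179 + 954 = 8133
10th: 8133 + 954 = 9087
11th: 9087 + 954 = 10041
12th: 10041 + 954 = 10995
13th: 10995 + 954 = 11949
14th: 11949 + 954 = 12903
15th: 12903 + 954 = 13857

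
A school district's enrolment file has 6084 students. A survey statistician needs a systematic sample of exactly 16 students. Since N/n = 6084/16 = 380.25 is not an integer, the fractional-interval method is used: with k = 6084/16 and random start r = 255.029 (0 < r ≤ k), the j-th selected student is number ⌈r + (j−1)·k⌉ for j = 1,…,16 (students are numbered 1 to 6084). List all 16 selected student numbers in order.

j=1: r + 0k = 255.029 → ⌈·⌉ = 256
j=2: r + 1k = 635.279 → ⌈·⌉ = 636
j=3: r + 2k = 1015.529 → ⌈·⌉ = 1016
j=4: r + 3k = 1395.779 → ⌈·⌉ = 1396
j=5: r + 4k = 1776.029 → ⌈·⌉ = 1777
j=6: r + 5k = 2156.279 → ⌈·⌉ = 2157
j=7: r + 6k = 2536.529 → ⌈·⌉ = 2537
j=8: r + 7k = 2916.779 → ⌈·⌉ = 2917
j=9: r + 8k = 3297.029 → ⌈·⌉ = 3298
j=10: r + 9k = 3677.279 → ⌈·⌉ = 3678
j=11: r + 10k = 4057.529 → ⌈·⌉ = 4058
j=12: r + 11k = 4437.779 → ⌈·⌉ = 4438
j=13: r + 12k = 4818.029 → ⌈·⌉ = 4819
j=14: r + 13k = 5198.279 → ⌈·⌉ = 5199
j=15: r + 14k = 5578.529 → ⌈·⌉ = 5579
j=16: r + 15k = 5958.779 → ⌈·⌉ = 5959

256, 636, 1016, 1396, 1777, 2157, 2537, 2917, 3298, 3678, 4058, 4438, 4819, 5199, 5579, 5959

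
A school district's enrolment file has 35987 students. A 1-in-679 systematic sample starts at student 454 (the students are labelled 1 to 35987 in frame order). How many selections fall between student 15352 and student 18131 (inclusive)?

k = 679
First selection ≥ 15352: 454 + ⌈(15352−454)/679⌉·679 = 454 + 22×679 = 15392
Last selection ≤ 18131: 454 + ⌊(18131−454)/679⌋·679 = 454 + 26×679 = 18108
Count = 26 − 22 + 1 = 5

5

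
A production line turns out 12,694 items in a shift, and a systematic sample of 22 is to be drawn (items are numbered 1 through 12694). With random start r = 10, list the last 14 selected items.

k = N/n = 12694/22 = 577
9th selection = 10 + 8×577 = 4626
10th: 4626 + 577 = 5203
11th: 5203 + 577 = 5780
12th: 5780 + 577 = 6357
13th: 6357 + 577 = 6934
14th: 6934 + 577 = 7511
15th: 7511 + 577 = 8088
16th: 8088 + 577 = 8665
17th: 8665 + 577 = 9242
18th: 9242 + 577 = 9819
19th: 9819 + 577 = 10396
20th: 10396 + 577 = 10973
21st: 10973 + 577 = 11550
22nd: 11550 + 577 = 12127

4626, 5203, 5780, 6357, 6934, 7511, 8088, 8665, 9242, 9819, 10396, 10973, 11550, 12127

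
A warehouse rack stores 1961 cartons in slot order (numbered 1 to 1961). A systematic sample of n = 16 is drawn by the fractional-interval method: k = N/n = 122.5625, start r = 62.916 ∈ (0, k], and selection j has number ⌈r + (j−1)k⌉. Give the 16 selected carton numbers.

j=1: r + 0k = 62.916 → ⌈·⌉ = 63
j=2: r + 1k = 185.4785 → ⌈·⌉ = 186
j=3: r + 2k = 308.041 → ⌈·⌉ = 309
j=4: r + 3k = 430.6035 → ⌈·⌉ = 431
j=5: r + 4k = 553.166 → ⌈·⌉ = 554
j=6: r + 5k = 675.7285 → ⌈·⌉ = 676
j=7: r + 6k = 798.291 → ⌈·⌉ = 799
j=8: r + 7k = 920.8535 → ⌈·⌉ = 921
j=9: r + 8k = 1043.416 → ⌈·⌉ = 1044
j=10: r + 9k = 1165.9785 → ⌈·⌉ = 1166
j=11: r + 10k = 1288.541 → ⌈·⌉ = 1289
j=12: r + 11k = 1411.1035 → ⌈·⌉ = 1412
j=13: r + 12k = 1533.666 → ⌈·⌉ = 1534
j=14: r + 13k = 1656.2285 → ⌈·⌉ = 1657
j=15: r + 14k = 1778.791 → ⌈·⌉ = 1779
j=16: r + 15k = 1901.3535 → ⌈·⌉ = 1902

63, 186, 309, 431, 554, 676, 799, 921, 1044, 1166, 1289, 1412, 1534, 1657, 1779, 1902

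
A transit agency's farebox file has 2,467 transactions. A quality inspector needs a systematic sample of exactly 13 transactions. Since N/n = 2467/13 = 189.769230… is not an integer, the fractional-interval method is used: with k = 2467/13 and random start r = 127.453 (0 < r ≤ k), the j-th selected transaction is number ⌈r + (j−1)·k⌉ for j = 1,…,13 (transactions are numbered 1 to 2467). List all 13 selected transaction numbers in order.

128, 318, 507, 697, 887, 1077, 1267, 1456, 1646, 1836, 2026, 2215, 2405

j=1: r + 0k = 127.453 → ⌈·⌉ = 128
j=2: r + 1k = 317.222230… → ⌈·⌉ = 318
j=3: r + 2k = 506.991461… → ⌈·⌉ = 507
j=4: r + 3k = 696.760692… → ⌈·⌉ = 697
j=5: r + 4k = 886.529923… → ⌈·⌉ = 887
j=6: r + 5k = 1076.299153… → ⌈·⌉ = 1077
j=7: r + 6k = 1266.068384… → ⌈·⌉ = 1267
j=8: r + 7k = 1455.837615… → ⌈·⌉ = 1456
j=9: r + 8k = 1645.606846… → ⌈·⌉ = 1646
j=10: r + 9k = 1835.376076… → ⌈·⌉ = 1836
j=11: r + 10k = 2025.145307… → ⌈·⌉ = 2026
j=12: r + 11k = 2214.914538… → ⌈·⌉ = 2215
j=13: r + 12k = 2404.683769… → ⌈·⌉ = 2405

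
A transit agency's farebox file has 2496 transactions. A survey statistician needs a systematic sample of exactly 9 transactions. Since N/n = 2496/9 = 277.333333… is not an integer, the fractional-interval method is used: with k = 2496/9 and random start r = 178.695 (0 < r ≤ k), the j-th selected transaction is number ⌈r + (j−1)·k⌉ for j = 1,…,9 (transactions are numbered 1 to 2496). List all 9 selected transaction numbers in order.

179, 457, 734, 1011, 1289, 1566, 1843, 2121, 2398

j=1: r + 0k = 178.695 → ⌈·⌉ = 179
j=2: r + 1k = 456.028333… → ⌈·⌉ = 457
j=3: r + 2k = 733.361666… → ⌈·⌉ = 734
j=4: r + 3k = 1010.695 → ⌈·⌉ = 1011
j=5: r + 4k = 1288.028333… → ⌈·⌉ = 1289
j=6: r + 5k = 1565.361666… → ⌈·⌉ = 1566
j=7: r + 6k = 1842.695 → ⌈·⌉ = 1843
j=8: r + 7k = 2120.028333… → ⌈·⌉ = 2121
j=9: r + 8k = 2397.361666… → ⌈·⌉ = 2398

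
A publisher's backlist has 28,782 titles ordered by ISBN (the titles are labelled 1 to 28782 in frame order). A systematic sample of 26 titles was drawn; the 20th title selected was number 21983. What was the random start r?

k = 28782/26 = 1107
r = 21983 − (20−1)×1107 = 21983 − 21033 = 950

950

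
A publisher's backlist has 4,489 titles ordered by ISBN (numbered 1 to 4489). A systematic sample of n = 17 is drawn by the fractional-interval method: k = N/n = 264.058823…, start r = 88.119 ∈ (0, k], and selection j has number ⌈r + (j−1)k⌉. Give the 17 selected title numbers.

89, 353, 617, 881, 1145, 1409, 1673, 1937, 2201, 2465, 2729, 2993, 3257, 3521, 3785, 4050, 4314

j=1: r + 0k = 88.119 → ⌈·⌉ = 89
j=2: r + 1k = 352.177823… → ⌈·⌉ = 353
j=3: r + 2k = 616.236647… → ⌈·⌉ = 617
j=4: r + 3k = 880.295470… → ⌈·⌉ = 881
j=5: r + 4k = 1144.354294… → ⌈·⌉ = 1145
j=6: r + 5k = 1408.413117… → ⌈·⌉ = 1409
j=7: r + 6k = 1672.471941… → ⌈·⌉ = 1673
j=8: r + 7k = 1936.530764… → ⌈·⌉ = 1937
j=9: r + 8k = 2200.589588… → ⌈·⌉ = 2201
j=10: r + 9k = 2464.648411… → ⌈·⌉ = 2465
j=11: r + 10k = 2728.707235… → ⌈·⌉ = 2729
j=12: r + 11k = 2992.766058… → ⌈·⌉ = 2993
j=13: r + 12k = 3256.824882… → ⌈·⌉ = 3257
j=14: r + 13k = 3520.883705… → ⌈·⌉ = 3521
j=15: r + 14k = 3784.942529… → ⌈·⌉ = 3785
j=16: r + 15k = 4049.001352… → ⌈·⌉ = 4050
j=17: r + 16k = 4313.060176… → ⌈·⌉ = 4314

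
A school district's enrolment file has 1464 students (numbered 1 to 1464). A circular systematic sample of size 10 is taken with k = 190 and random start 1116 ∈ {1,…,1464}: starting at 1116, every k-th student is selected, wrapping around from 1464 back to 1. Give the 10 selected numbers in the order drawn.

1116, 1306, 32, 222, 412, 602, 792, 982, 1172, 1362

Selection 1: 1116
Selection 2: 1116 + 190 = 1306
Selection 3: 1306 + 190 = 1496 → 1496 − 1464 = 32
Selection 4: 32 + 190 = 222
Selection 5: 222 + 190 = 412
Selection 6: 412 + 190 = 602
Selection 7: 602 + 190 = 792
Selection 8: 792 + 190 = 982
Selection 9: 982 + 190 = 1172
Selection 10: 1172 + 190 = 1362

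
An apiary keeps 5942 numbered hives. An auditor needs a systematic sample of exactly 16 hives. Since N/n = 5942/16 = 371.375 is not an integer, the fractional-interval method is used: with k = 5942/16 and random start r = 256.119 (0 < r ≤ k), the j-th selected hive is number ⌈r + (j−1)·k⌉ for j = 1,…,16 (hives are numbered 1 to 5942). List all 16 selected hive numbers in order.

j=1: r + 0k = 256.119 → ⌈·⌉ = 257
j=2: r + 1k = 627.494 → ⌈·⌉ = 628
j=3: r + 2k = 998.869 → ⌈·⌉ = 999
j=4: r + 3k = 1370.244 → ⌈·⌉ = 1371
j=5: r + 4k = 1741.619 → ⌈·⌉ = 1742
j=6: r + 5k = 2112.994 → ⌈·⌉ = 2113
j=7: r + 6k = 2484.369 → ⌈·⌉ = 2485
j=8: r + 7k = 2855.744 → ⌈·⌉ = 2856
j=9: r + 8k = 3227.119 → ⌈·⌉ = 3228
j=10: r + 9k = 3598.494 → ⌈·⌉ = 3599
j=11: r + 10k = 3969.869 → ⌈·⌉ = 3970
j=12: r + 11k = 4341.244 → ⌈·⌉ = 4342
j=13: r + 12k = 4712.619 → ⌈·⌉ = 4713
j=14: r + 13k = 5083.994 → ⌈·⌉ = 5084
j=15: r + 14k = 5455.369 → ⌈·⌉ = 5456
j=16: r + 15k = 5826.744 → ⌈·⌉ = 5827

257, 628, 999, 1371, 1742, 2113, 2485, 2856, 3228, 3599, 3970, 4342, 4713, 5084, 5456, 5827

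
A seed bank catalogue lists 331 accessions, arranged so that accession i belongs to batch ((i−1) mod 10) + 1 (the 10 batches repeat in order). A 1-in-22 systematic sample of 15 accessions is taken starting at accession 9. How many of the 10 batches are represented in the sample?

5

Consecutive selections differ by k = 22, so their batch numbers differ by 22 mod 10 = 2.
gcd(22, 10) = 2, so the sample visits 10/2 = 5 distinct residues mod 10.
Start 9 is batch 9; the batches hit are 1, 3, 5, 7, 9.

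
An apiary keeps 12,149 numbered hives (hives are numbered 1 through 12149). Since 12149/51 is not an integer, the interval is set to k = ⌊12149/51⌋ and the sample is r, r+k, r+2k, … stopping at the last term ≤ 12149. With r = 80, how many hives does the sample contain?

k = ⌊12149/51⌋ = 238
Achieved size = ⌊(12149 − 80)/238⌋ + 1 = ⌊12069/238⌋ + 1 = 50 + 1 = 51
(last selection: 80 + 50×238 = 11980 ≤ 12149; next would be 12218 > 12149)

51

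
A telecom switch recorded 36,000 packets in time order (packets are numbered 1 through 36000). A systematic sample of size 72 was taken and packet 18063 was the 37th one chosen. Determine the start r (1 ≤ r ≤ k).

k = 36000/72 = 500
r = 18063 − (37−1)×500 = 18063 − 18000 = 63

63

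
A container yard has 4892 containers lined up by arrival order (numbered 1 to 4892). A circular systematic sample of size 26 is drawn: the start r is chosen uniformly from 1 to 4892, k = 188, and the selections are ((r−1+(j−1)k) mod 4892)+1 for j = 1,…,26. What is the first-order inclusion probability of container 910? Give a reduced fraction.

For each position j, as r ranges over 1…4892 the j-th selection hits every container exactly once, so container 910 is selected for exactly 26 of the 4892 starts.
Inclusion probability = 26/4892 = 13/2446.

13/2446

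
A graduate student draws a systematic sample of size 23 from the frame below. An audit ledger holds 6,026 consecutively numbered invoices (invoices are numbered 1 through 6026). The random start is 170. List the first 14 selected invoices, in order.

170, 432, 694, 956, 1218, 1480, 1742, 2004, 2266, 2528, 2790, 3052, 3314, 3576

k = N/n = 6026/23 = 262
invoice 1: 170
invoice 2: 170 + 262 = 432
invoice 3: 432 + 262 = 694
invoice 4: 694 + 262 = 956
invoice 5: 956 + 262 = 1218
invoice 6: 1218 + 262 = 1480
invoice 7: 1480 + 262 = 1742
invoice 8: 1742 + 262 = 2004
invoice 9: 2004 + 262 = 2266
invoice 10: 2266 + 262 = 2528
invoice 11: 2528 + 262 = 2790
invoice 12: 2790 + 262 = 3052
invoice 13: 3052 + 262 = 3314
invoice 14: 3314 + 262 = 3576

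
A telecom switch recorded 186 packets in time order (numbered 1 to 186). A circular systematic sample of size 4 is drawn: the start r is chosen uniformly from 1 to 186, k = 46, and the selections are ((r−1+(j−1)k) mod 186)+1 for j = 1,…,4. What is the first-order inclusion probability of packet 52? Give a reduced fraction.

2/93

For each position j, as r ranges over 1…186 the j-th selection hits every packet exactly once, so packet 52 is selected for exactly 4 of the 186 starts.
Inclusion probability = 4/186 = 2/93.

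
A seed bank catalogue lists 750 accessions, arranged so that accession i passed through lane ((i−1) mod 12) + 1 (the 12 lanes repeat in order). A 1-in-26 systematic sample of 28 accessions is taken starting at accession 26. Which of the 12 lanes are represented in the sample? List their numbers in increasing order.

2, 4, 6, 8, 10, 12

Consecutive selections differ by k = 26, so their lane numbers differ by 26 mod 12 = 2.
gcd(26, 12) = 2, so the sample visits 12/2 = 6 distinct residues mod 12.
Start 26 is lane 2; the lanes hit are 2, 4, 6, 8, 10, 12.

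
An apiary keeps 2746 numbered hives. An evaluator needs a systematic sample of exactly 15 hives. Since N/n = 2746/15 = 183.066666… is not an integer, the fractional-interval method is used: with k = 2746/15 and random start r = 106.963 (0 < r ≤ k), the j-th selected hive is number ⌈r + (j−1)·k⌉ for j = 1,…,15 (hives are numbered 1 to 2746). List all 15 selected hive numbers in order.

j=1: r + 0k = 106.963 → ⌈·⌉ = 107
j=2: r + 1k = 290.029666… → ⌈·⌉ = 291
j=3: r + 2k = 473.096333… → ⌈·⌉ = 474
j=4: r + 3k = 656.163 → ⌈·⌉ = 657
j=5: r + 4k = 839.229666… → ⌈·⌉ = 840
j=6: r + 5k = 1022.296333… → ⌈·⌉ = 1023
j=7: r + 6k = 1205.363 → ⌈·⌉ = 1206
j=8: r + 7k = 1388.429666… → ⌈·⌉ = 1389
j=9: r + 8k = 1571.496333… → ⌈·⌉ = 1572
j=10: r + 9k = 1754.563 → ⌈·⌉ = 1755
j=11: r + 10k = 1937.629666… → ⌈·⌉ = 1938
j=12: r + 11k = 2120.696333… → ⌈·⌉ = 2121
j=13: r + 12k = 2303.763 → ⌈·⌉ = 2304
j=14: r + 13k = 2486.829666… → ⌈·⌉ = 2487
j=15: r + 14k = 2669.896333… → ⌈·⌉ = 2670

107, 291, 474, 657, 840, 1023, 1206, 1389, 1572, 1755, 1938, 2121, 2304, 2487, 2670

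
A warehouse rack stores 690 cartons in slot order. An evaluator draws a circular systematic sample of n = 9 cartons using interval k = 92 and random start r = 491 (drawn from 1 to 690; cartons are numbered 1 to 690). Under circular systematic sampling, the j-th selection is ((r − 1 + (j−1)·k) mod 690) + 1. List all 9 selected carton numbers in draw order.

491, 583, 675, 77, 169, 261, 353, 445, 537

Selection 1: 491
Selection 2: 491 + 92 = 583
Selection 3: 583 + 92 = 675
Selection 4: 675 + 92 = 767 → 767 − 690 = 77
Selection 5: 77 + 92 = 169
Selection 6: 169 + 92 = 261
Selection 7: 261 + 92 = 353
Selection 8: 353 + 92 = 445
Selection 9: 445 + 92 = 537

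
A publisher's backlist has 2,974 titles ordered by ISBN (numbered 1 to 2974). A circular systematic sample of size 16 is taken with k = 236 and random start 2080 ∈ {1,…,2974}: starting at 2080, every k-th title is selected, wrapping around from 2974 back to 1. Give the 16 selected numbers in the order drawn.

2080, 2316, 2552, 2788, 50, 286, 522, 758, 994, 1230, 1466, 1702, 1938, 2174, 2410, 2646

Selection 1: 2080
Selection 2: 2080 + 236 = 2316
Selection 3: 2316 + 236 = 2552
Selection 4: 2552 + 236 = 2788
Selection 5: 2788 + 236 = 3024 → 3024 − 2974 = 50
Selection 6: 50 + 236 = 286
Selection 7: 286 + 236 = 522
Selection 8: 522 + 236 = 758
Selection 9: 758 + 236 = 994
Selection 10: 994 + 236 = 1230
Selection 11: 1230 + 236 = 1466
Selection 12: 1466 + 236 = 1702
Selection 13: 1702 + 236 = 1938
Selection 14: 1938 + 236 = 2174
Selection 15: 2174 + 236 = 2410
Selection 16: 2410 + 236 = 2646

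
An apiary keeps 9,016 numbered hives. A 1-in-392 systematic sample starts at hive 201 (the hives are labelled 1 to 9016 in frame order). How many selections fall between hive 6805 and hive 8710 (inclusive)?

k = 392
First selection ≥ 6805: 201 + ⌈(6805−201)/392⌉·392 = 201 + 17×392 = 6865
Last selection ≤ 8710: 201 + ⌊(8710−201)/392⌋·392 = 201 + 21×392 = 8433
Count = 21 − 17 + 1 = 5

5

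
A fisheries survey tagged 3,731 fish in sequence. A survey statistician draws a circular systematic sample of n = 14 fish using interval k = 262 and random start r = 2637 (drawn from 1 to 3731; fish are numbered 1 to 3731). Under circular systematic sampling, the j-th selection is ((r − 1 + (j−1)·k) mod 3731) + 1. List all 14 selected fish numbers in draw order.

2637, 2899, 3161, 3423, 3685, 216, 478, 740, 1002, 1264, 1526, 1788, 2050, 2312

Selection 1: 2637
Selection 2: 2637 + 262 = 2899
Selection 3: 2899 + 262 = 3161
Selection 4: 3161 + 262 = 3423
Selection 5: 3423 + 262 = 3685
Selection 6: 3685 + 262 = 3947 → 3947 − 3731 = 216
Selection 7: 216 + 262 = 478
Selection 8: 478 + 262 = 740
Selection 9: 740 + 262 = 1002
Selection 10: 1002 + 262 = 1264
Selection 11: 1264 + 262 = 1526
Selection 12: 1526 + 262 = 1788
Selection 13: 1788 + 262 = 2050
Selection 14: 2050 + 262 = 2312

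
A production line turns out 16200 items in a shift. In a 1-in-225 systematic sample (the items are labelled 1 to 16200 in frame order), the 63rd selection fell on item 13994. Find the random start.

k = 225
r = 13994 − (63−1)×225 = 13994 − 13950 = 44

44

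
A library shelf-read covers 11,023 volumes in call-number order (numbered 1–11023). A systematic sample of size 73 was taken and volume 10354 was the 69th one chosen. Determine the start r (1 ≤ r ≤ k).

86

k = 11023/73 = 151
r = 10354 − (69−1)×151 = 10354 − 10268 = 86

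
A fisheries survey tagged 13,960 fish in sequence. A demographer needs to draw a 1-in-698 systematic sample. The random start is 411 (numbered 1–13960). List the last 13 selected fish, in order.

8th selection = 411 + 7×698 = 5297
9th: 5297 + 698 = 5995
10th: 5995 + 698 = 6693
11th: 6693 + 698 = 7391
12th: 7391 + 698 = 8089
13th: 8089 + 698 = 8787
14th: 8787 + 698 = 9485
15th: 9485 + 698 = 10183
16th: 10183 + 698 = 10881
17th: 10881 + 698 = 11579
18th: 11579 + 698 = 12277
19th: 12277 + 698 = 12975
20th: 12975 + 698 = 13673

5297, 5995, 6693, 7391, 8089, 8787, 9485, 10183, 10881, 11579, 12277, 12975, 13673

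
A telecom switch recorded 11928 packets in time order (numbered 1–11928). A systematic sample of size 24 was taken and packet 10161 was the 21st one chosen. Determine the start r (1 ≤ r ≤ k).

k = 11928/24 = 497
r = 10161 − (21−1)×497 = 10161 − 9940 = 221

221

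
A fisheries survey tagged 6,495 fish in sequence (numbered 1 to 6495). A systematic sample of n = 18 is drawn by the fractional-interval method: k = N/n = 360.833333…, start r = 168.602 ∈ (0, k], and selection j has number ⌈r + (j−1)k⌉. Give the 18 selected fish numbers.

j=1: r + 0k = 168.602 → ⌈·⌉ = 169
j=2: r + 1k = 529.435333… → ⌈·⌉ = 530
j=3: r + 2k = 890.268666… → ⌈·⌉ = 891
j=4: r + 3k = 1251.102 → ⌈·⌉ = 1252
j=5: r + 4k = 1611.935333… → ⌈·⌉ = 1612
j=6: r + 5k = 1972.768666… → ⌈·⌉ = 1973
j=7: r + 6k = 2333.602 → ⌈·⌉ = 2334
j=8: r + 7k = 2694.435333… → ⌈·⌉ = 2695
j=9: r + 8k = 3055.268666… → ⌈·⌉ = 3056
j=10: r + 9k = 3416.102 → ⌈·⌉ = 3417
j=11: r + 10k = 3776.935333… → ⌈·⌉ = 3777
j=12: r + 11k = 4137.768666… → ⌈·⌉ = 4138
j=13: r + 12k = 4498.602 → ⌈·⌉ = 4499
j=14: r + 13k = 4859.435333… → ⌈·⌉ = 4860
j=15: r + 14k = 5220.268666… → ⌈·⌉ = 5221
j=16: r + 15k = 5581.102 → ⌈·⌉ = 5582
j=17: r + 16k = 5941.935333… → ⌈·⌉ = 5942
j=18: r + 17k = 6302.768666… → ⌈·⌉ = 6303

169, 530, 891, 1252, 1612, 1973, 2334, 2695, 3056, 3417, 3777, 4138, 4499, 4860, 5221, 5582, 5942, 6303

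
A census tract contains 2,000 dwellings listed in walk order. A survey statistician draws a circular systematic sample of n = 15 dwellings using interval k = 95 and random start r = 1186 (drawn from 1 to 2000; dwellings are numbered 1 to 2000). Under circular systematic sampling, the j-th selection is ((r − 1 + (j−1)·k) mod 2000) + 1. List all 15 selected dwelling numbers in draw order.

1186, 1281, 1376, 1471, 1566, 1661, 1756, 1851, 1946, 41, 136, 231, 326, 421, 516

Selection 1: 1186
Selection 2: 1186 + 95 = 1281
Selection 3: 1281 + 95 = 1376
Selection 4: 1376 + 95 = 1471
Selection 5: 1471 + 95 = 1566
Selection 6: 1566 + 95 = 1661
Selection 7: 1661 + 95 = 1756
Selection 8: 1756 + 95 = 1851
Selection 9: 1851 + 95 = 1946
Selection 10: 1946 + 95 = 2041 → 2041 − 2000 = 41
Selection 11: 41 + 95 = 136
Selection 12: 136 + 95 = 231
Selection 13: 231 + 95 = 326
Selection 14: 326 + 95 = 421
Selection 15: 421 + 95 = 516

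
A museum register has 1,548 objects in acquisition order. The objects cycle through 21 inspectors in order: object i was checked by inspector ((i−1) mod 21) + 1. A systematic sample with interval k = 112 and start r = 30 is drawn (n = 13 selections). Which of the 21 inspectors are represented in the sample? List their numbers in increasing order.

2, 9, 16

Consecutive selections differ by k = 112, so their inspector numbers differ by 112 mod 21 = 7.
gcd(112, 21) = 7, so the sample visits 21/7 = 3 distinct residues mod 21.
Start 30 is inspector 9; the inspectors hit are 2, 9, 16.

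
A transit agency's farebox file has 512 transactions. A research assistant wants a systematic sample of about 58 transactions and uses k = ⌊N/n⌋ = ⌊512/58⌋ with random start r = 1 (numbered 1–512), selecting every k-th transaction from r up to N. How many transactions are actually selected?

64

k = ⌊512/58⌋ = 8
Achieved size = ⌊(512 − 1)/8⌋ + 1 = ⌊511/8⌋ + 1 = 63 + 1 = 64
(last selection: 1 + 63×8 = 505 ≤ 512; next would be 513 > 512)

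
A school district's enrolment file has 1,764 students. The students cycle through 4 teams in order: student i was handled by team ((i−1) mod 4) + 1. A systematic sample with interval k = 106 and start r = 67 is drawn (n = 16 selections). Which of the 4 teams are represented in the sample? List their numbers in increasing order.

1, 3

Consecutive selections differ by k = 106, so their team numbers differ by 106 mod 4 = 2.
gcd(106, 4) = 2, so the sample visits 4/2 = 2 distinct residues mod 4.
Start 67 is team 3; the teams hit are 1, 3.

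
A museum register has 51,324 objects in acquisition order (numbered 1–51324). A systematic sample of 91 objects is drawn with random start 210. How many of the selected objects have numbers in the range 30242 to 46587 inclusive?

k = 51324/91 = 564
First selection ≥ 30242: 210 + ⌈(30242−210)/564⌉·564 = 210 + 54×564 = 30666
Last selection ≤ 46587: 210 + ⌊(46587−210)/564⌋·564 = 210 + 82×564 = 46458
Count = 82 − 54 + 1 = 29

29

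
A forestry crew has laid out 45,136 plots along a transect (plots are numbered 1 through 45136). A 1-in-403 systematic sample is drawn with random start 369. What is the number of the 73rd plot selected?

k = 403
73rd selection = r + (73−1)·k = 369 + 72×403 = 369 + 29016 = 29385

29385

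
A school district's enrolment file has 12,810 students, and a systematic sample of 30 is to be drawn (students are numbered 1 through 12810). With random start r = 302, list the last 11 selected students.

k = N/n = 12810/30 = 427
20th selection = 302 + 19×427 = 8415
21st: 8415 + 427 = 8842
22nd: 8842 + 427 = 9269
23rd: 9269 + 427 = 9696
24th: 9696 + 427 = 10123
25th: 10123 + 427 = 10550
26th: 10550 + 427 = 10977
27th: 10977 + 427 = 11404
28th: 11404 + 427 = 11831
29th: 11831 + 427 = 12258
30th: 12258 + 427 = 12685

8415, 8842, 9269, 9696, 10123, 10550, 10977, 11404, 11831, 12258, 12685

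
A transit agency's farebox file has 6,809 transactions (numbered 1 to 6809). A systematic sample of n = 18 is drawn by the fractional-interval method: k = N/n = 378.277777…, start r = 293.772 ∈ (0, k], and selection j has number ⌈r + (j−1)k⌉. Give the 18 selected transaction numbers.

294, 673, 1051, 1429, 1807, 2186, 2564, 2942, 3320, 3699, 4077, 4455, 4834, 5212, 5590, 5968, 6347, 6725

j=1: r + 0k = 293.772 → ⌈·⌉ = 294
j=2: r + 1k = 672.049777… → ⌈·⌉ = 673
j=3: r + 2k = 1050.327555… → ⌈·⌉ = 1051
j=4: r + 3k = 1428.605333… → ⌈·⌉ = 1429
j=5: r + 4k = 1806.883111… → ⌈·⌉ = 1807
j=6: r + 5k = 2185.160888… → ⌈·⌉ = 2186
j=7: r + 6k = 2563.438666… → ⌈·⌉ = 2564
j=8: r + 7k = 2941.716444… → ⌈·⌉ = 2942
j=9: r + 8k = 3319.994222… → ⌈·⌉ = 3320
j=10: r + 9k = 3698.272 → ⌈·⌉ = 3699
j=11: r + 10k = 4076.549777… → ⌈·⌉ = 4077
j=12: r + 11k = 4454.827555… → ⌈·⌉ = 4455
j=13: r + 12k = 4833.105333… → ⌈·⌉ = 4834
j=14: r + 13k = 5211.383111… → ⌈·⌉ = 5212
j=15: r + 14k = 5589.660888… → ⌈·⌉ = 5590
j=16: r + 15k = 5967.938666… → ⌈·⌉ = 5968
j=17: r + 16k = 6346.216444… → ⌈·⌉ = 6347
j=18: r + 17k = 6724.494222… → ⌈·⌉ = 6725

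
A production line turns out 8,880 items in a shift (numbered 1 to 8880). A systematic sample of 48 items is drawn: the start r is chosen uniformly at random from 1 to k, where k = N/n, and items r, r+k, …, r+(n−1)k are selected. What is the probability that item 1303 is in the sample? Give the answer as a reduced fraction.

k = 8880/48 = 185.
Item 1303 is selected iff r ≡ 1303 (mod 185); exactly one such r in {1,…,185}.
Inclusion probability = 1/185.

1/185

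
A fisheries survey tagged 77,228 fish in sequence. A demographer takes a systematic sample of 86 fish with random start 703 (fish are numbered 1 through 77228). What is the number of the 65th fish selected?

58175

k = 77228/86 = 898
65th selection = r + (65−1)·k = 703 + 64×898 = 703 + 57472 = 58175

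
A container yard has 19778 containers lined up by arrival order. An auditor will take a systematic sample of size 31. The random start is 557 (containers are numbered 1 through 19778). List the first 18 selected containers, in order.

k = N/n = 19778/31 = 638
container 1: 557
container 2: 557 + 638 = 1195
container 3: 1195 + 638 = 1833
container 4: 1833 + 638 = 2471
container 5: 2471 + 638 = 3109
container 6: 3109 + 638 = 3747
container 7: 3747 + 638 = 4385
container 8: 4385 + 638 = 5023
container 9: 5023 + 638 = 5661
container 10: 5661 + 638 = 6299
container 11: 6299 + 638 = 6937
container 12: 6937 + 638 = 7575
container 13: 7575 + 638 = 8213
container 14: 8213 + 638 = 8851
container 15: 8851 + 638 = 9489
container 16: 9489 + 638 = 10127
container 17: 10127 + 638 = 10765
container 18: 10765 + 638 = 11403

557, 1195, 1833, 2471, 3109, 3747, 4385, 5023, 5661, 6299, 6937, 7575, 8213, 8851, 9489, 10127, 10765, 11403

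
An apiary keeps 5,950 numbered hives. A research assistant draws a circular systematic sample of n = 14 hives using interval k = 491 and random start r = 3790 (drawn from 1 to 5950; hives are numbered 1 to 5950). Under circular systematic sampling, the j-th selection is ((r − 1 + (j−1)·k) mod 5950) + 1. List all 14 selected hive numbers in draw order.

Selection 1: 3790
Selection 2: 3790 + 491 = 4281
Selection 3: 4281 + 491 = 4772
Selection 4: 4772 + 491 = 5263
Selection 5: 5263 + 491 = 5754
Selection 6: 5754 + 491 = 6245 → 6245 − 5950 = 295
Selection 7: 295 + 491 = 786
Selection 8: 786 + 491 = 1277
Selection 9: 1277 + 491 = 1768
Selection 10: 1768 + 491 = 2259
Selection 11: 2259 + 491 = 2750
Selection 12: 2750 + 491 = 3241
Selection 13: 3241 + 491 = 3732
Selection 14: 3732 + 491 = 4223

3790, 4281, 4772, 5263, 5754, 295, 786, 1277, 1768, 2259, 2750, 3241, 3732, 4223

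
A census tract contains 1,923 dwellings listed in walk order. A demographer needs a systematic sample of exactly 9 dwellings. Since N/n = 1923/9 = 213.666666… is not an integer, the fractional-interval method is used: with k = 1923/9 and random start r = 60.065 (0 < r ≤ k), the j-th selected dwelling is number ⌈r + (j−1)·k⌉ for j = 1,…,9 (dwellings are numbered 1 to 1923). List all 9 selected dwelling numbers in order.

61, 274, 488, 702, 915, 1129, 1343, 1556, 1770

j=1: r + 0k = 60.065 → ⌈·⌉ = 61
j=2: r + 1k = 273.731666… → ⌈·⌉ = 274
j=3: r + 2k = 487.398333… → ⌈·⌉ = 488
j=4: r + 3k = 701.065 → ⌈·⌉ = 702
j=5: r + 4k = 914.731666… → ⌈·⌉ = 915
j=6: r + 5k = 1128.398333… → ⌈·⌉ = 1129
j=7: r + 6k = 1342.065 → ⌈·⌉ = 1343
j=8: r + 7k = 1555.731666… → ⌈·⌉ = 1556
j=9: r + 8k = 1769.398333… → ⌈·⌉ = 1770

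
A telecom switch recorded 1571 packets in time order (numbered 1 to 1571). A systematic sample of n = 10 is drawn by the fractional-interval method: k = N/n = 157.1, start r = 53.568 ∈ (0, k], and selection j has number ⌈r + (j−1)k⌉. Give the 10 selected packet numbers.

j=1: r + 0k = 53.568 → ⌈·⌉ = 54
j=2: r + 1k = 210.668 → ⌈·⌉ = 211
j=3: r + 2k = 367.768 → ⌈·⌉ = 368
j=4: r + 3k = 524.868 → ⌈·⌉ = 525
j=5: r + 4k = 681.968 → ⌈·⌉ = 682
j=6: r + 5k = 839.068 → ⌈·⌉ = 840
j=7: r + 6k = 996.168 → ⌈·⌉ = 997
j=8: r + 7k = 1153.268 → ⌈·⌉ = 1154
j=9: r + 8k = 1310.368 → ⌈·⌉ = 1311
j=10: r + 9k = 1467.468 → ⌈·⌉ = 1468

54, 211, 368, 525, 682, 840, 997, 1154, 1311, 1468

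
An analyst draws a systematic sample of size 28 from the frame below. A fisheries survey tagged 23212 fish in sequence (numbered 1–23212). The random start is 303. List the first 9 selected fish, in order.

303, 1132, 1961, 2790, 3619, 4448, 5277, 6106, 6935

k = N/n = 23212/28 = 829
fish 1: 303
fish 2: 303 + 829 = 1132
fish 3: 1132 + 829 = 1961
fish 4: 1961 + 829 = 2790
fish 5: 2790 + 829 = 3619
fish 6: 3619 + 829 = 4448
fish 7: 4448 + 829 = 5277
fish 8: 5277 + 829 = 6106
fish 9: 6106 + 829 = 6935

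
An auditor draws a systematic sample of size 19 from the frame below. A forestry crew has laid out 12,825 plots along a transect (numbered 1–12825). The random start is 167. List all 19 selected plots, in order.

k = N/n = 12825/19 = 675
plot 1: 167
plot 2: 167 + 675 = 842
plot 3: 842 + 675 = 1517
plot 4: 1517 + 675 = 2192
plot 5: 2192 + 675 = 2867
plot 6: 2867 + 675 = 3542
plot 7: 3542 + 675 = 4217
plot 8: 4217 + 675 = 4892
plot 9: 4892 + 675 = 5567
plot 10: 5567 + 675 = 6242
plot 11: 6242 + 675 = 6917
plot 12: 6917 + 675 = 7592
plot 13: 7592 + 675 = 8267
plot 14: 8267 + 675 = 8942
plot 15: 8942 + 675 = 9617
plot 16: 9617 + 675 = 10292
plot 17: 10292 + 675 = 10967
plot 18: 10967 + 675 = 11642
plot 19: 11642 + 675 = 12317

167, 842, 1517, 2192, 2867, 3542, 4217, 4892, 5567, 6242, 6917, 7592, 8267, 8942, 9617, 10292, 10967, 11642, 12317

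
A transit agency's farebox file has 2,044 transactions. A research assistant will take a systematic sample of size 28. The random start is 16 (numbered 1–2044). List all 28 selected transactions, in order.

k = N/n = 2044/28 = 73
transaction 1: 16
transaction 2: 16 + 73 = 89
transaction 3: 89 + 73 = 162
transaction 4: 162 + 73 = 235
transaction 5: 235 + 73 = 308
transaction 6: 308 + 73 = 381
transaction 7: 381 + 73 = 454
transaction 8: 454 + 73 = 527
transaction 9: 527 + 73 = 600
transaction 10: 600 + 73 = 673
transaction 11: 673 + 73 = 746
transaction 12: 746 + 73 = 819
transaction 13: 819 + 73 = 892
transaction 14: 892 + 73 = 965
transaction 15: 965 + 73 = 1038
transaction 16: 1038 + 73 = 1111
transaction 17: 1111 + 73 = 1184
transaction 18: 1184 + 73 = 1257
transaction 19: 1257 + 73 = 1330
transaction 20: 1330 + 73 = 1403
transaction 21: 1403 + 73 = 1476
transaction 22: 1476 + 73 = 1549
transaction 23: 1549 + 73 = 1622
transaction 24: 1622 + 73 = 1695
transaction 25: 1695 + 73 = 1768
transaction 26: 1768 + 73 = 1841
transaction 27: 1841 + 73 = 1914
transaction 28: 1914 + 73 = 1987

16, 89, 162, 235, 308, 381, 454, 527, 600, 673, 746, 819, 892, 965, 1038, 1111, 1184, 1257, 1330, 1403, 1476, 1549, 1622, 1695, 1768, 1841, 1914, 1987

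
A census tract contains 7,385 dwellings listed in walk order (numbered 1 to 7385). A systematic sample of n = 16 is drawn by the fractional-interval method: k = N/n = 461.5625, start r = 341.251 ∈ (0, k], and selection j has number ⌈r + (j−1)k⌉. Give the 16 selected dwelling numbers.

342, 803, 1265, 1726, 2188, 2650, 3111, 3573, 4034, 4496, 4957, 5419, 5881, 6342, 6804, 7265

j=1: r + 0k = 341.251 → ⌈·⌉ = 342
j=2: r + 1k = 802.8135 → ⌈·⌉ = 803
j=3: r + 2k = 1264.376 → ⌈·⌉ = 1265
j=4: r + 3k = 1725.9385 → ⌈·⌉ = 1726
j=5: r + 4k = 2187.501 → ⌈·⌉ = 2188
j=6: r + 5k = 2649.0635 → ⌈·⌉ = 2650
j=7: r + 6k = 3110.626 → ⌈·⌉ = 3111
j=8: r + 7k = 3572.1885 → ⌈·⌉ = 3573
j=9: r + 8k = 4033.751 → ⌈·⌉ = 4034
j=10: r + 9k = 4495.3135 → ⌈·⌉ = 4496
j=11: r + 10k = 4956.876 → ⌈·⌉ = 4957
j=12: r + 11k = 5418.4385 → ⌈·⌉ = 5419
j=13: r + 12k = 5880.001 → ⌈·⌉ = 5881
j=14: r + 13k = 6341.5635 → ⌈·⌉ = 6342
j=15: r + 14k = 6803.126 → ⌈·⌉ = 6804
j=16: r + 15k = 7264.6885 → ⌈·⌉ = 7265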